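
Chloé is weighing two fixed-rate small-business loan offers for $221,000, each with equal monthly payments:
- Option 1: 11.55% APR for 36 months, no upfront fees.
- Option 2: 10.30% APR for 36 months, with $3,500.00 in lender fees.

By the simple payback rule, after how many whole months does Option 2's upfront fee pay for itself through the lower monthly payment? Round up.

27 months

Option 1: monthly rate = 11.55%/12 = 0.0096250; payment = 221,000 × 0.0096250 / (1 − (1+0.0096250)^−36) = $7,292.95.
Option 2: monthly rate = 10.3%/12 = 0.0085833; payment = 221,000 × 0.0085833 / (1 − (1+0.0085833)^−36) = $7,162.22.
Monthly savings = $7,292.95 − $7,162.22 = $130.73.
Break-even = $3,500.00 / $130.73 = 26.77 → 27 months.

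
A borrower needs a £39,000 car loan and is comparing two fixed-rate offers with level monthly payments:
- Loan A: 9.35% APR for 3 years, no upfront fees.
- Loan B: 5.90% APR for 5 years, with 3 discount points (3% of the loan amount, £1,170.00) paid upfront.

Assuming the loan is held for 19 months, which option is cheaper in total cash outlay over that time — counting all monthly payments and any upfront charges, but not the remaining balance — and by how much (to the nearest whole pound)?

Loan B by £8,223

Loan A: monthly rate = 9.35%/12 = 0.0077917; payment = 39,000 × 0.0077917 / (1 − (1+0.0077917)^−36) = £1,246.55.
Loan B: monthly rate = 5.9%/12 = 0.0049167; payment = 39,000 × 0.0049167 / (1 − (1+0.0049167)^−60) = £752.17.
Over 19 months: Loan A costs 19 × £1,246.55 = £23,684.45; Loan B costs 19 × £752.17 + £1,170.00 = £15,461.23.
Loan B is cheaper by £23,684.45 − £15,461.23 = £8,223.22.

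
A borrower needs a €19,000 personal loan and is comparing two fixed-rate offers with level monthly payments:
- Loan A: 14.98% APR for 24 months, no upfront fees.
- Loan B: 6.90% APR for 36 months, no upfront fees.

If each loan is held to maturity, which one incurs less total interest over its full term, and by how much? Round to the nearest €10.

Loan A: monthly rate = 14.98%/12 = 0.0124833; payment = 19,000 × 0.0124833 / (1 − (1+0.0124833)^−24) = €921.07.
Total interest on Loan A = 24 × €921.07 − €19,000 = €3,105.68.
Loan B: at 6.90% the monthly rate is 0.0057500, so the payment is 19,000 × 0.0057500 / (1 − 1.0057500^−36) = €585.80.
Total interest on Loan B = 36 × €585.80 − €19,000 = €2,088.80.
Loan B is lower by €1,016.88.

Loan B by €1,020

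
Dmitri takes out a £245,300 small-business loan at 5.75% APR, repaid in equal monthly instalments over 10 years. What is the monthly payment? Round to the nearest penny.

£2,692.64

At 5.75% the monthly rate is 0.0047917, so the payment is 245,300 × 0.0047917 / (1 − 1.0047917^−120) = £2,692.64.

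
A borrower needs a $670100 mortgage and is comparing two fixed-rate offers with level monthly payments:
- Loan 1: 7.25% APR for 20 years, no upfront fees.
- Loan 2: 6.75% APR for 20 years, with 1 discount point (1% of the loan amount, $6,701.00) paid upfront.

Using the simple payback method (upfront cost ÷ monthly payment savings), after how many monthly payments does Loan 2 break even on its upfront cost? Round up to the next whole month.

Loan 1: monthly rate = 7.25%/12 = 0.0060417; payment = 670,100 × 0.0060417 / (1 − (1+0.0060417)^−240) = $5,296.31.
Loan 2: at 6.75% the monthly rate is 0.0056250, so the payment is 670,100 × 0.0056250 / (1 − 1.0056250^−240) = $5,095.20.
Monthly savings = $5,296.31 − $5,095.20 = $201.11.
Break-even = $6,701.00 / $201.11 = 33.32 → 34 months.

34 months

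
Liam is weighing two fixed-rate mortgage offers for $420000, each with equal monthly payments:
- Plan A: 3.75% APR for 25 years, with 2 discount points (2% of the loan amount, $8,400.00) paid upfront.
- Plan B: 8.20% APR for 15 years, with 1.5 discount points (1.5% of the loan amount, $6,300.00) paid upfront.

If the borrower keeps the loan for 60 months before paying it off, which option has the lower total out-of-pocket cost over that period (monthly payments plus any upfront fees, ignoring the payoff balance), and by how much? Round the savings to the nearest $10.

Plan A: at 3.75% the monthly rate is 0.0031250, so the payment is 420,000 × 0.0031250 / (1 − 1.0031250^−300) = $2,159.35.
Plan B: monthly rate = 8.2%/12 = 0.0068333; payment = 420,000 × 0.0068333 / (1 − (1+0.0068333)^−180) = $4,062.38.
Over 60 months: Plan A costs 60 × $2,159.35 + $8,400.00 = $137,961.00; Plan B costs 60 × $4,062.38 + $6,300.00 = $250,042.80.
Plan A is cheaper by $250,042.80 − $137,961.00 = $112,081.80.

Plan A by $112,080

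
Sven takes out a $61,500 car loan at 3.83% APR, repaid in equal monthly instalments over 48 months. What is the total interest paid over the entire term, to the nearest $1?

Monthly rate = 3.83%/12 = 0.0031917; payment = 61,500 × 0.0031917 / (1 − (1+0.0031917)^−48) = $1,383.94.
Total paid = 48 × $1,383.94 = $66,429.12; interest = $66,429.12 − $61,500 = $4,929.12.

$4,929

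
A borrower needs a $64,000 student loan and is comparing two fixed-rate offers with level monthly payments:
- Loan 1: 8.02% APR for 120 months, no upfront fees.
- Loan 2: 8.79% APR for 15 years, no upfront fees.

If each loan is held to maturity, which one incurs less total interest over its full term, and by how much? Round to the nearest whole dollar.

Loan 1: at 8.02% the monthly rate is 0.0066833, so the payment is 64,000 × 0.0066833 / (1 − 1.0066833^−120) = $777.17.
Total interest on Loan 1 = 120 × $777.17 − $64,000 = $29,260.40.
Loan 2: monthly rate = 8.79%/12 = 0.0073250; payment = 64,000 × 0.0073250 / (1 − (1+0.0073250)^−180) = $641.16.
Total interest on Loan 2 = 180 × $641.16 − $64,000 = $51,408.80.
Loan 1 is lower by $22,148.40.

Loan 1 by $22,148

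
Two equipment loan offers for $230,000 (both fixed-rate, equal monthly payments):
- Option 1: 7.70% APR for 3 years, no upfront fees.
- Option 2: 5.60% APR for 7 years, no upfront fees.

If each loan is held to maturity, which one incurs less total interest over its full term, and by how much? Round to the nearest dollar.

Option 1: at 7.70% the monthly rate is 0.0064167, so the payment is 230,000 × 0.0064167 / (1 − 1.0064167^−36) = $7,175.58.
Total interest on Option 1 = 36 × $7,175.58 − $230,000 = $28,320.88.
Option 2: monthly rate = 5.6%/12 = 0.0046667; payment = 230,000 × 0.0046667 / (1 − (1+0.0046667)^−84) = $3,316.04.
Total interest on Option 2 = 84 × $3,316.04 − $230,000 = $48,547.36.
Option 1 is lower by $20,226.48.

Option 1 by $20,226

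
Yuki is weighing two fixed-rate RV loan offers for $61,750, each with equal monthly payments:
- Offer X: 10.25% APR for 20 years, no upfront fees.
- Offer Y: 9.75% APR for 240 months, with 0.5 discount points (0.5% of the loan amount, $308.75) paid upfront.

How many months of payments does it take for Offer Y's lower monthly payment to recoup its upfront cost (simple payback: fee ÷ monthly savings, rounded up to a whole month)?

Offer X: monthly rate = 10.25%/12 = 0.0085417; payment = 61,750 × 0.0085417 / (1 − (1+0.0085417)^−240) = $606.16.
Offer Y: monthly rate = 9.75%/12 = 0.0081250; payment = 61,750 × 0.0081250 / (1 − (1+0.0081250)^−240) = $585.71.
Monthly savings = $606.16 − $585.71 = $20.45.
Break-even = $308.75 / $20.45 = 15.10 → 16 months.

16 months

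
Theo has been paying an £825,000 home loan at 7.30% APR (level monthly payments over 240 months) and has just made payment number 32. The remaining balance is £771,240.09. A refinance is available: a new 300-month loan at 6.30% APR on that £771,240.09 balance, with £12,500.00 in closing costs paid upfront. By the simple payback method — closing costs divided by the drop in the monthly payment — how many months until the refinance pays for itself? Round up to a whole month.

9 months

Current payment = 825,000 × 7.3%/12 / (1 − (1+0.0060833)^−240) = £6,545.62.
Refinanced payment = 771,240.09 × 0.0052500 / (1 − (1+0.0052500)^−300) = £5,111.50.
Monthly savings = £6,545.62 − £5,111.50 = £1,434.12.
Break-even = £12,500.00 / £1,434.12 = 8.72 → 9 months.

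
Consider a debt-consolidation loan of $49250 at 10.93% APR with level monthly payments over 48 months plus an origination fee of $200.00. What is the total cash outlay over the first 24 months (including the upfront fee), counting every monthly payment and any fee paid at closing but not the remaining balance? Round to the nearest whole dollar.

$30,709

At 10.93% the monthly rate is 0.0091083, so the payment is 49,250 × 0.0091083 / (1 − 1.0091083^−48) = $1,271.22.
Total outlay = 24 × $1,271.22 + $200.00 = $30,709.28.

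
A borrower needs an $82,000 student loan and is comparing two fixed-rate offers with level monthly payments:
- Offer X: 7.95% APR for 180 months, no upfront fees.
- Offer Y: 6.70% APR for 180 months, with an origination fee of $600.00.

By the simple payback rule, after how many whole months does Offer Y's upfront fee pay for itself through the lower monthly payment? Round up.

11 months

Offer X: monthly rate = 7.95%/12 = 0.0066250; payment = 82,000 × 0.0066250 / (1 − (1+0.0066250)^−180) = $781.27.
Offer Y: at 6.70% the monthly rate is 0.0055833, so the payment is 82,000 × 0.0055833 / (1 − 1.0055833^−180) = $723.35.
Monthly savings = $781.27 − $723.35 = $57.92.
Break-even = $600.00 / $57.92 = 10.36 → 11 months.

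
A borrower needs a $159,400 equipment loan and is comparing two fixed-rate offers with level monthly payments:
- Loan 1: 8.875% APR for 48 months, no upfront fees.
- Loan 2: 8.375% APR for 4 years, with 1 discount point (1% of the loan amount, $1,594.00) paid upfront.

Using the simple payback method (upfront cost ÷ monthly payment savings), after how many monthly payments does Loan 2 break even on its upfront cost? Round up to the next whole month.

Loan 1: monthly rate = 8.875%/12 = 0.0073958; payment = 159,400 × 0.0073958 / (1 − (1+0.0073958)^−48) = $3,957.22.
Loan 2: monthly rate = 8.375%/12 = 0.0069792; payment = 159,400 × 0.0069792 / (1 − (1+0.0069792)^−48) = $3,919.54.
Monthly savings = $3,957.22 − $3,919.54 = $37.68.
Break-even = $1,594.00 / $37.68 = 42.30 → 43 months.

43 months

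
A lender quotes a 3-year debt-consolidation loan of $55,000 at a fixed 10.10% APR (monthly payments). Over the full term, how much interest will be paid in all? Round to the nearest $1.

$8,982

At 10.10% the monthly rate is 0.0084167, so the payment is 55,000 × 0.0084167 / (1 − 1.0084167^−36) = $1,777.28.
Total paid = 36 × $1,777.28 = $63,982.08; interest = $63,982.08 − $55,000 = $8,982.08.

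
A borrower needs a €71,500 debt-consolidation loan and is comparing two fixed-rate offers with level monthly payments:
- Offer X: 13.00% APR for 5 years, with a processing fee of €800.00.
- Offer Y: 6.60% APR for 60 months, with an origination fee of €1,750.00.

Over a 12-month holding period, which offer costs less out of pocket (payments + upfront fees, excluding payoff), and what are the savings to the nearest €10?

Offer X: at 13.00% the monthly rate is 0.0108333, so the payment is 71,500 × 0.0108333 / (1 − 1.0108333^−60) = €1,626.84.
Offer Y: monthly rate = 6.6%/12 = 0.0055000; payment = 71,500 × 0.0055000 / (1 − (1+0.0055000)^−60) = €1,402.33.
Over 12 months: Offer X costs 12 × €1,626.84 + €800.00 = €20,322.08; Offer Y costs 12 × €1,402.33 + €1,750.00 = €18,577.96.
Offer Y is cheaper by €20,322.08 − €18,577.96 = €1,744.12.

Offer Y by €1,740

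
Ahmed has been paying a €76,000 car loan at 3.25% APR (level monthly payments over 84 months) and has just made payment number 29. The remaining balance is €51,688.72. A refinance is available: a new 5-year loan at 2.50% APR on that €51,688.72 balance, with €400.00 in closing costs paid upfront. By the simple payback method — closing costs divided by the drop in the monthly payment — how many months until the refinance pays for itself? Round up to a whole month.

5 months

Current payment = 76,000 × 3.25%/12 / (1 − (1+0.0027083)^−84) = €1,012.80.
Refinanced payment = 51,688.72 × 0.0020833 / (1 − (1+0.0020833)^−60) = €917.34.
Monthly savings = €1,012.80 − €917.34 = €95.46.
Break-even = €400.00 / €95.46 = 4.19 → 5 months.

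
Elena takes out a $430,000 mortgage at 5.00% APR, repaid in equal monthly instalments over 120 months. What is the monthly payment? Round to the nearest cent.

At 5.00% the monthly rate is 0.0041667, so the payment is 430,000 × 0.0041667 / (1 − 1.0041667^−120) = $4,560.82.

$4,560.82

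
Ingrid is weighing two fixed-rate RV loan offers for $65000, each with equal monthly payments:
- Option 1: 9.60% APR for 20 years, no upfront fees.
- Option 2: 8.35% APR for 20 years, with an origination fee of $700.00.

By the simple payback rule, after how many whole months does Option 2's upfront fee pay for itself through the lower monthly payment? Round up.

Option 1: at 9.60% the monthly rate is 0.0080000, so the payment is 65,000 × 0.0080000 / (1 − 1.0080000^−240) = $610.14.
Option 2: monthly rate = 8.35%/12 = 0.0069583; payment = 65,000 × 0.0069583 / (1 − (1+0.0069583)^−240) = $557.93.
Monthly savings = $610.14 − $557.93 = $52.21.
Break-even = $700.00 / $52.21 = 13.41 → 14 months.

14 months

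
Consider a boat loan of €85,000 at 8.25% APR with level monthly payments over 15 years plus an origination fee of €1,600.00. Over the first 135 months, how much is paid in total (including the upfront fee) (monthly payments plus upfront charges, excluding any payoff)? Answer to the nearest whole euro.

€112,924

Monthly rate = 8.25%/12 = 0.0068750; payment = 85,000 × 0.0068750 / (1 − (1+0.0068750)^−180) = €824.62.
Total outlay = 135 × €824.62 + €1,600.00 = €112,923.70.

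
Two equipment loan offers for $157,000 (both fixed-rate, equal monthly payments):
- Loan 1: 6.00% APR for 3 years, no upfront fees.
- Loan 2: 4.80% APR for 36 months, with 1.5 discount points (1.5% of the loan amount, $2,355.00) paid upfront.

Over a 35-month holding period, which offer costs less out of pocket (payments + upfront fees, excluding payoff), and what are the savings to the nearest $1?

Loan 1: at 6.00% the monthly rate is 0.0050000, so the payment is 157,000 × 0.0050000 / (1 − 1.0050000^−36) = $4,776.24.
Loan 2: monthly rate = 4.8%/12 = 0.0040000; payment = 157,000 × 0.0040000 / (1 − (1+0.0040000)^−36) = $4,691.35.
Over 35 months: Loan 1 costs 35 × $4,776.24 = $167,168.40; Loan 2 costs 35 × $4,691.35 + $2,355.00 = $166,552.25.
Loan 2 is cheaper by $167,168.40 − $166,552.25 = $616.15.

Loan 2 by $616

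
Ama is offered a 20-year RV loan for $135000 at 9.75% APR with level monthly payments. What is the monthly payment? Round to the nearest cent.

$1,280.50

Monthly rate = 9.75%/12 = 0.0081250; payment = 135,000 × 0.0081250 / (1 − (1+0.0081250)^−240) = $1,280.50.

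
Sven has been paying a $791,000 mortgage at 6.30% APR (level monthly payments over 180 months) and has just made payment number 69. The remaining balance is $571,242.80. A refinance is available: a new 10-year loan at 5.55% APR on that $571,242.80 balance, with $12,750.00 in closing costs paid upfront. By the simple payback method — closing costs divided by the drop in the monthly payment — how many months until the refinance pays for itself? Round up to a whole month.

22 months

Current payment = 791,000 × 6.3%/12 / (1 − (1+0.0052500)^−180) = $6,803.79.
Refinanced payment = 571,242.80 × 0.0046250 / (1 − (1+0.0046250)^−120) = $6,213.65.
Monthly savings = $6,803.79 − $6,213.65 = $590.14.
Break-even = $12,750.00 / $590.14 = 21.61 → 22 months.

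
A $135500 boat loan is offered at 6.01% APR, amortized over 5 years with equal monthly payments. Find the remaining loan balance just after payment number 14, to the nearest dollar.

With monthly rate i = 6.01%/12 = 0.0050083, the balance after k of n payments is P · [(1+i)^n − (1+i)^k] / [(1+i)^n − 1].
(1+0.0050083)^60 = 1.34952139 and (1+0.0050083)^14 = 1.07244562, so the balance is 135,500 × (1.34952139 − 1.07244562) / (1.34952139 − 1) = $107,414.79.

$107,415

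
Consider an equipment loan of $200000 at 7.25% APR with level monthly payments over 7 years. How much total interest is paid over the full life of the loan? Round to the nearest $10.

$55,620

Monthly rate = 7.25%/12 = 0.0060417; payment = 200,000 × 0.0060417 / (1 − (1+0.0060417)^−84) = $3,043.04.
Total paid = 84 × $3,043.04 = $255,615.36; interest = $255,615.36 − $200,000 = $55,615.36.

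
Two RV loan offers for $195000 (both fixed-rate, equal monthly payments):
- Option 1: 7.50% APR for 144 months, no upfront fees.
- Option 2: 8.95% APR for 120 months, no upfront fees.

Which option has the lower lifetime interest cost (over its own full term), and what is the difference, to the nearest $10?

Option 1: at 7.50% the monthly rate is 0.0062500, so the payment is 195,000 × 0.0062500 / (1 − 1.0062500^−144) = $2,057.69.
Total interest on Option 1 = 144 × $2,057.69 − $195,000 = $101,307.36.
Option 2: at 8.95% the monthly rate is 0.0074583, so the payment is 195,000 × 0.0074583 / (1 − 1.0074583^−120) = $2,464.90.
Total interest on Option 2 = 120 × $2,464.90 − $195,000 = $100,788.00.
Option 2 is lower by $519.36.

Option 2 by $520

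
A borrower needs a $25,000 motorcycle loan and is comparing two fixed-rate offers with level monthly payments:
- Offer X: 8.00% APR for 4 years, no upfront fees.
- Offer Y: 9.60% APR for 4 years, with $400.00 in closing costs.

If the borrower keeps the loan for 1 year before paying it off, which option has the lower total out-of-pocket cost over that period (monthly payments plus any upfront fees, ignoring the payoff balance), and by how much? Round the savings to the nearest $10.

Offer X by $630

Offer X: at 8.00% the monthly rate is 0.0066667, so the payment is 25,000 × 0.0066667 / (1 − 1.0066667^−48) = $610.32.
Offer Y: monthly rate = 9.6%/12 = 0.0080000; payment = 25,000 × 0.0080000 / (1 − (1+0.0080000)^−48) = $629.27.
Over 12 months: Offer X costs 12 × $610.32 = $7,323.84; Offer Y costs 12 × $629.27 + $400.00 = $7,951.24.
Offer X is cheaper by $7,951.24 − $7,323.84 = $627.40.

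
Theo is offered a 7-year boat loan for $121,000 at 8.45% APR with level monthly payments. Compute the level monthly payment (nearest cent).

$1,913.17

At 8.45% the monthly rate is 0.0070417, so the payment is 121,000 × 0.0070417 / (1 − 1.0070417^−84) = $1,913.17.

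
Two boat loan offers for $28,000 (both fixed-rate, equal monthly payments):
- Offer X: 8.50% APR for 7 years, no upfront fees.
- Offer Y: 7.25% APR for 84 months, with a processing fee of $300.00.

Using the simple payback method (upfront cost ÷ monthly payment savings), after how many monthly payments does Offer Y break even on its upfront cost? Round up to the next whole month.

18 months

Offer X: monthly rate = 8.5%/12 = 0.0070833; payment = 28,000 × 0.0070833 / (1 − (1+0.0070833)^−84) = $443.42.
Offer Y: monthly rate = 7.25%/12 = 0.0060417; payment = 28,000 × 0.0060417 / (1 − (1+0.0060417)^−84) = $426.03.
Monthly savings = $443.42 − $426.03 = $17.39.
Break-even = $300.00 / $17.39 = 17.25 → 18 months.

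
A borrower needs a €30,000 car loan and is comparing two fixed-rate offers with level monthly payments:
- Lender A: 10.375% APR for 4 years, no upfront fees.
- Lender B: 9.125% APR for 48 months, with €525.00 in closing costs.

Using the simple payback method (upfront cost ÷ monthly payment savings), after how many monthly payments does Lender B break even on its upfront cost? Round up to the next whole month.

Lender A: at 10.375% the monthly rate is 0.0086458, so the payment is 30,000 × 0.0086458 / (1 − 1.0086458^−48) = €766.29.
Lender B: at 9.125% the monthly rate is 0.0076042, so the payment is 30,000 × 0.0076042 / (1 − 1.0076042^−48) = €748.33.
Monthly savings = €766.29 − €748.33 = €17.96.
Break-even = €525.00 / €17.96 = 29.23 → 30 months.

30 months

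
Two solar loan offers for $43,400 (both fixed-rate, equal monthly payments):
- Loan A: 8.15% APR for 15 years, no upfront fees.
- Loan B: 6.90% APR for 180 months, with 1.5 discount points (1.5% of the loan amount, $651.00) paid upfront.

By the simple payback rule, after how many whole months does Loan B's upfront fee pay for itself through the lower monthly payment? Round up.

Loan A: at 8.15% the monthly rate is 0.0067917, so the payment is 43,400 × 0.0067917 / (1 − 1.0067917^−180) = $418.52.
Loan B: at 6.90% the monthly rate is 0.0057500, so the payment is 43,400 × 0.0057500 / (1 − 1.0057500^−180) = $387.67.
Monthly savings = $418.52 − $387.67 = $30.85.
Break-even = $651.00 / $30.85 = 21.10 → 22 months.

22 months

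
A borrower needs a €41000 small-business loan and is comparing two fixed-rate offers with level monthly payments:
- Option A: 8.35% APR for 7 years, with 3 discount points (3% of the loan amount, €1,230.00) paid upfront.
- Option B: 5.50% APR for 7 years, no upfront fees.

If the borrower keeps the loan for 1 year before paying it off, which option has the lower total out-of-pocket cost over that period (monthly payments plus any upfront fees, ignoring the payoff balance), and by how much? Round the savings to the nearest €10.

Option B by €1,910

Option A: at 8.35% the monthly rate is 0.0069583, so the payment is 41,000 × 0.0069583 / (1 − 1.0069583^−84) = €646.21.
Option B: monthly rate = 5.5%/12 = 0.0045833; payment = 41,000 × 0.0045833 / (1 − (1+0.0045833)^−84) = €589.17.
Over 12 months: Option A costs 12 × €646.21 + €1,230.00 = €8,984.52; Option B costs 12 × €589.17 = €7,070.04.
Option B is cheaper by €8,984.52 − €7,070.04 = €1,914.48.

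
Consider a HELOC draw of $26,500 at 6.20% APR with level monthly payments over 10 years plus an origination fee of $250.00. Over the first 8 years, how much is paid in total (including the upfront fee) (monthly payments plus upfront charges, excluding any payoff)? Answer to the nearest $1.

Monthly rate = 6.2%/12 = 0.0051667; payment = 26,500 × 0.0051667 / (1 − (1+0.0051667)^−120) = $296.87.
Total outlay = 96 × $296.87 + $250.00 = $28,749.52.

$28,750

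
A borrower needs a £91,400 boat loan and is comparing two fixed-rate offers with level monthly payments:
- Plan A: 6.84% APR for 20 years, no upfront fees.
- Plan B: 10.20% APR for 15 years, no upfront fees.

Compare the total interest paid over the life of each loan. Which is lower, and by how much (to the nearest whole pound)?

Plan A by £10,843

Plan A: monthly rate = 6.84%/12 = 0.0057000; payment = 91,400 × 0.0057000 / (1 − (1+0.0057000)^−240) = £699.87.
Total interest on Plan A = 240 × £699.87 − £91,400 = £76,568.80.
Plan B: at 10.20% the monthly rate is 0.0085000, so the payment is 91,400 × 0.0085000 / (1 − 1.0085000^−180) = £993.40.
Total interest on Plan B = 180 × £993.40 − £91,400 = £87,412.00.
Plan A is lower by £10,843.20.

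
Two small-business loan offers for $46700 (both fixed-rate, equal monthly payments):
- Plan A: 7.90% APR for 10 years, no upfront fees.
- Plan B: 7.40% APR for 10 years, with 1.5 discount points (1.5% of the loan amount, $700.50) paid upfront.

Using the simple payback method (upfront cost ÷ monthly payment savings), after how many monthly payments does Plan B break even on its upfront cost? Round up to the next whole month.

Plan A: at 7.90% the monthly rate is 0.0065833, so the payment is 46,700 × 0.0065833 / (1 − 1.0065833^−120) = $564.14.
Plan B: at 7.40% the monthly rate is 0.0061667, so the payment is 46,700 × 0.0061667 / (1 − 1.0061667^−120) = $551.90.
Monthly savings = $564.14 − $551.90 = $12.24.
Break-even = $700.50 / $12.24 = 57.23 → 58 months.

58 months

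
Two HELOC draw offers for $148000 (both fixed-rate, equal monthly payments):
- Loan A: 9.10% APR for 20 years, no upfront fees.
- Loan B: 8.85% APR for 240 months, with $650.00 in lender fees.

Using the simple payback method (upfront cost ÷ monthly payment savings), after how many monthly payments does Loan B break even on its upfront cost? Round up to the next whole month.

28 months

Loan A: monthly rate = 9.1%/12 = 0.0075833; payment = 148,000 × 0.0075833 / (1 − (1+0.0075833)^−240) = $1,341.13.
Loan B: monthly rate = 8.85%/12 = 0.0073750; payment = 148,000 × 0.0073750 / (1 − (1+0.0073750)^−240) = $1,317.35.
Monthly savings = $1,341.13 − $1,317.35 = $23.78.
Break-even = $650.00 / $23.78 = 27.33 → 28 months.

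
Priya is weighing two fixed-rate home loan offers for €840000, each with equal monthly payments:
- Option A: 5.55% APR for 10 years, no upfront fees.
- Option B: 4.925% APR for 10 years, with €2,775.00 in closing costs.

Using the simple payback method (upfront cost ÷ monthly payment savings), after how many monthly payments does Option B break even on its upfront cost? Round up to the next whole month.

11 months

Option A: monthly rate = 5.55%/12 = 0.0046250; payment = 840,000 × 0.0046250 / (1 − (1+0.0046250)^−120) = €9,137.03.
Option B: monthly rate = 4.925%/12 = 0.0041042; payment = 840,000 × 0.0041042 / (1 − (1+0.0041042)^−120) = €8,878.74.
Monthly savings = €9,137.03 − €8,878.74 = €258.29.
Break-even = €2,775.00 / €258.29 = 10.74 → 11 months.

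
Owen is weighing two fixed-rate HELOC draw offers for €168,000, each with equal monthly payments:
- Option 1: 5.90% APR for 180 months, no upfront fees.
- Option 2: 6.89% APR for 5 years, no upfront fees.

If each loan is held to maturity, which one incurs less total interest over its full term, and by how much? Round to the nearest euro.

Option 2 by €54,478

Option 1: at 5.90% the monthly rate is 0.0049167, so the payment is 168,000 × 0.0049167 / (1 − 1.0049167^−180) = €1,408.62.
Total interest on Option 1 = 180 × €1,408.62 − €168,000 = €85,551.60.
Option 2: at 6.89% the monthly rate is 0.0057417, so the payment is 168,000 × 0.0057417 / (1 − 1.0057417^−60) = €3,317.89.
Total interest on Option 2 = 60 × €3,317.89 − €168,000 = €31,073.40.
Option 2 is lower by €54,478.20.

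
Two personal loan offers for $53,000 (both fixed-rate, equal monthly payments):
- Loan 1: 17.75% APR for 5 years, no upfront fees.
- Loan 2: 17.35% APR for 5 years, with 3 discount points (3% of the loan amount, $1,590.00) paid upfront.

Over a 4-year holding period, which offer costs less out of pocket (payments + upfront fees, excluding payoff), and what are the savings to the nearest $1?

Loan 1 by $1,039

Loan 1: at 17.75% the monthly rate is 0.0147917, so the payment is 53,000 × 0.0147917 / (1 − 1.0147917^−60) = $1,338.65.
Loan 2: monthly rate = 17.35%/12 = 0.0144583; payment = 53,000 × 0.0144583 / (1 − (1+0.0144583)^−60) = $1,327.18.
Over 48 months: Loan 1 costs 48 × $1,338.65 = $64,255.20; Loan 2 costs 48 × $1,327.18 + $1,590.00 = $65,294.64.
Loan 1 is cheaper by $65,294.64 − $64,255.20 = $1,039.44.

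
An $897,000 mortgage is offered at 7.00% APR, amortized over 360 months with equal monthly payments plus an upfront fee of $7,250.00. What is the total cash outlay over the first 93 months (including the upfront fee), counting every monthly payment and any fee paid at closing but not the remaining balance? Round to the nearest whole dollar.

Monthly rate = 7%/12 = 0.0058333; payment = 897,000 × 0.0058333 / (1 − (1+0.0058333)^−360) = $5,967.76.
Total outlay = 93 × $5,967.76 + $7,250.00 = $562,251.68.

$562,252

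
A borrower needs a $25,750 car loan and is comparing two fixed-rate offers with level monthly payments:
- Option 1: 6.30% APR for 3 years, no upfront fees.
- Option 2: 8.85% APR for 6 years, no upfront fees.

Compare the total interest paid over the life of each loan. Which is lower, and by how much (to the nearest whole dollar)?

Option 1 by $4,954

Option 1: at 6.30% the monthly rate is 0.0052500, so the payment is 25,750 × 0.0052500 / (1 − 1.0052500^−36) = $786.87.
Total interest on Option 1 = 36 × $786.87 − $25,750 = $2,577.32.
Option 2: monthly rate = 8.85%/12 = 0.0073750; payment = 25,750 × 0.0073750 / (1 − (1+0.0073750)^−72) = $462.24.
Total interest on Option 2 = 72 × $462.24 − $25,750 = $7,531.28.
Option 1 is lower by $4,953.96.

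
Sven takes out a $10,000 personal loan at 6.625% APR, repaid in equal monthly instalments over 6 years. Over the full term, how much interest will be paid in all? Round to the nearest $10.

$2,150

At 6.625% the monthly rate is 0.0055208, so the payment is 10,000 × 0.0055208 / (1 − 1.0055208^−72) = $168.70.
Total paid = 72 × $168.70 = $12,146.40; interest = $12,146.40 − $10,000 = $2,146.40.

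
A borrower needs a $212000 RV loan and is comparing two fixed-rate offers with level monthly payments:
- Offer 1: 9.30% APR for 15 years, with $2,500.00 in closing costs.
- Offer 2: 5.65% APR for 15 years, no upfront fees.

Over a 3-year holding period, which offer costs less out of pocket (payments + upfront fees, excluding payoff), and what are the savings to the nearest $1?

Offer 2 by $18,308

Offer 1: at 9.30% the monthly rate is 0.0077500, so the payment is 212,000 × 0.0077500 / (1 − 1.0077500^−180) = $2,188.24.
Offer 2: monthly rate = 5.65%/12 = 0.0047083; payment = 212,000 × 0.0047083 / (1 − (1+0.0047083)^−180) = $1,749.14.
Over 36 months: Offer 1 costs 36 × $2,188.24 + $2,500.00 = $81,276.64; Offer 2 costs 36 × $1,749.14 = $62,969.04.
Offer 2 is cheaper by $81,276.64 − $62,969.04 = $18,307.60.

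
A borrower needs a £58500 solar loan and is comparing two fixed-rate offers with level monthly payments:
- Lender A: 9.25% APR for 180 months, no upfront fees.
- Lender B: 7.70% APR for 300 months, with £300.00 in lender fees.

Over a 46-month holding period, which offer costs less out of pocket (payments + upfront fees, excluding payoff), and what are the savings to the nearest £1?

Lender A: at 9.25% the monthly rate is 0.0077083, so the payment is 58,500 × 0.0077083 / (1 − 1.0077083^−180) = £602.08.
Lender B: at 7.70% the monthly rate is 0.0064167, so the payment is 58,500 × 0.0064167 / (1 − 1.0064167^−300) = £439.95.
Over 46 months: Lender A costs 46 × £602.08 = £27,695.68; Lender B costs 46 × £439.95 + £300.00 = £20,537.70.
Lender B is cheaper by £27,695.68 − £20,537.70 = £7,157.98.

Lender B by £7,158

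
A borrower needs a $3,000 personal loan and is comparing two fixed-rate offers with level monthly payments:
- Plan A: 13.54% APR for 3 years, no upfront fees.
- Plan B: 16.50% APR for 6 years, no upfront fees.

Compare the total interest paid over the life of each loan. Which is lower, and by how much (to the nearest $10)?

Plan A: at 13.54% the monthly rate is 0.0112833, so the payment is 3,000 × 0.0112833 / (1 − 1.0112833^−36) = $101.86.
Total interest on Plan A = 36 × $101.86 − $3,000 = $666.96.
Plan B: monthly rate = 16.5%/12 = 0.0137500; payment = 3,000 × 0.0137500 / (1 − (1+0.0137500)^−72) = $65.90.
Total interest on Plan B = 72 × $65.90 − $3,000 = $1,744.80.
Plan A is lower by $1,077.84.

Plan A by $1,080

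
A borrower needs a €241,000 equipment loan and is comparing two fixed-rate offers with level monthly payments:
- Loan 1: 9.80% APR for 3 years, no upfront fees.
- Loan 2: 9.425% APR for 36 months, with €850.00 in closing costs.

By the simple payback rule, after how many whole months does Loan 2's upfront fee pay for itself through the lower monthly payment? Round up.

21 months

Loan 1: at 9.80% the monthly rate is 0.0081667, so the payment is 241,000 × 0.0081667 / (1 − 1.0081667^−36) = €7,753.78.
Loan 2: monthly rate = 9.425%/12 = 0.0078542; payment = 241,000 × 0.0078542 / (1 − (1+0.0078542)^−36) = €7,711.49.
Monthly savings = €7,753.78 − €7,711.49 = €42.29.
Break-even = €850.00 / €42.29 = 20.10 → 21 months.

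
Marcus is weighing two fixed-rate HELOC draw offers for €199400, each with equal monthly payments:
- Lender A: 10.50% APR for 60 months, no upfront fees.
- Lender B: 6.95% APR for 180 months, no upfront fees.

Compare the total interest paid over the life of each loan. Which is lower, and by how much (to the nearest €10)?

Lender A: at 10.50% the monthly rate is 0.0087500, so the payment is 199,400 × 0.0087500 / (1 − 1.0087500^−60) = €4,285.88.
Total interest on Lender A = 60 × €4,285.88 − €199,400 = €57,752.80.
Lender B: at 6.95% the monthly rate is 0.0057917, so the payment is 199,400 × 0.0057917 / (1 − 1.0057917^−180) = €1,786.69.
Total interest on Lender B = 180 × €1,786.69 − €199,400 = €122,204.20.
Lender A is lower by €64,451.40.

Lender A by €64,450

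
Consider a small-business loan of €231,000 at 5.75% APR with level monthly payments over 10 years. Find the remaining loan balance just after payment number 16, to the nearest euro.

With monthly rate i = 5.75%/12 = 0.0047917, the balance after k of n payments is P · [(1+i)^n − (1+i)^k] / [(1+i)^n − 1].
(1+0.0047917)^120 = 1.77469181 and (1+0.0047917)^16 = 1.07948446, so the balance is 231,000 × (1.77469181 − 1.07948446) / (1.77469181 − 1) = €207,299.08.

€207,299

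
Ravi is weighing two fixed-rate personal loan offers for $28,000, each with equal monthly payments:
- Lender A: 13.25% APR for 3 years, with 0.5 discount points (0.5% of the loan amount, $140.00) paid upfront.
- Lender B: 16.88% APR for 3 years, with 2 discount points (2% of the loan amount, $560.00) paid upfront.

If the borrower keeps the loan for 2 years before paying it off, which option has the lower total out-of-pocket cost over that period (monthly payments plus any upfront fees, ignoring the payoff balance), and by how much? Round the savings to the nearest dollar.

Lender A by $1,615

Lender A: at 13.25% the monthly rate is 0.0110417, so the payment is 28,000 × 0.0110417 / (1 − 1.0110417^−36) = $946.81.
Lender B: monthly rate = 16.88%/12 = 0.0140667; payment = 28,000 × 0.0140667 / (1 − (1+0.0140667)^−36) = $996.60.
Over 24 months: Lender A costs 24 × $946.81 + $140.00 = $22,863.44; Lender B costs 24 × $996.60 + $560.00 = $24,478.40.
Lender A is cheaper by $24,478.40 − $22,863.44 = $1,614.96.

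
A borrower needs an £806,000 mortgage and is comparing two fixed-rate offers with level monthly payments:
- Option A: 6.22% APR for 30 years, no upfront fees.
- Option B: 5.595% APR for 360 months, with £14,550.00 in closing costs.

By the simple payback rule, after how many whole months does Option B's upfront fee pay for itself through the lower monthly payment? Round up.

Option A: monthly rate = 6.22%/12 = 0.0051833; payment = 806,000 × 0.0051833 / (1 − (1+0.0051833)^−360) = £4,946.97.
Option B: at 5.595% the monthly rate is 0.0046625, so the payment is 806,000 × 0.0046625 / (1 − 1.0046625^−360) = £4,624.54.
Monthly savings = £4,946.97 − £4,624.54 = £322.43.
Break-even = £14,550.00 / £322.43 = 45.13 → 46 months.

46 months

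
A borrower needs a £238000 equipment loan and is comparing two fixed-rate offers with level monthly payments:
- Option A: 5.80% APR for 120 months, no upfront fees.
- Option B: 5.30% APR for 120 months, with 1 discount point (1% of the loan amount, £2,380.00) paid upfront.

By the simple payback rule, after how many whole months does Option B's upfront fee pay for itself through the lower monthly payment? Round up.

41 months

Option A: at 5.80% the monthly rate is 0.0048333, so the payment is 238,000 × 0.0048333 / (1 − 1.0048333^−120) = £2,618.45.
Option B: monthly rate = 5.3%/12 = 0.0044167; payment = 238,000 × 0.0044167 / (1 − (1+0.0044167)^−120) = £2,559.40.
Monthly savings = £2,618.45 − £2,559.40 = £59.05.
Break-even = £2,380.00 / £59.05 = 40.30 → 41 months.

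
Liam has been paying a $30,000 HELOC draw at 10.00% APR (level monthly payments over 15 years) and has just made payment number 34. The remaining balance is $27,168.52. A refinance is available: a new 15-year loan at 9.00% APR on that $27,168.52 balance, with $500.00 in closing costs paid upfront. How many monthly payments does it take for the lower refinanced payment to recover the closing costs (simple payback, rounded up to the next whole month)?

Current payment = 30,000 × 10%/12 / (1 − (1+0.0083333)^−180) = $322.38.
Refinanced payment = 27,168.52 × 0.0075000 / (1 − (1+0.0075000)^−180) = $275.56.
Monthly savings = $322.38 − $275.56 = $46.82.
Break-even = $500.00 / $46.82 = 10.68 → 11 months.

11 months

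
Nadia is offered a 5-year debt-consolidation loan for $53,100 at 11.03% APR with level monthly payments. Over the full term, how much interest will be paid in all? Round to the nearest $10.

$16,220

At 11.03% the monthly rate is 0.0091917, so the payment is 53,100 × 0.0091917 / (1 − 1.0091917^−60) = $1,155.32.
Total paid = 60 × $1,155.32 = $69,319.20; interest = $69,319.20 − $53,100 = $16,219.20.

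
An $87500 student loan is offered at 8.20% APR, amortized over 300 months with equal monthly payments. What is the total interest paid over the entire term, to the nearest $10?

$118,590

Monthly rate = 8.2%/12 = 0.0068333; payment = 87,500 × 0.0068333 / (1 − (1+0.0068333)^−300) = $686.97.
Total paid = 300 × $686.97 = $206,091.00; interest = $206,091.00 − $87,500 = $118,591.00.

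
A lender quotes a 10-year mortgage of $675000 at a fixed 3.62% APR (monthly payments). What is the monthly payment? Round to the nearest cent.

$6,712.81

Monthly rate = 3.62%/12 = 0.0030167; payment = 675,000 × 0.0030167 / (1 − (1+0.0030167)^−120) = $6,712.81.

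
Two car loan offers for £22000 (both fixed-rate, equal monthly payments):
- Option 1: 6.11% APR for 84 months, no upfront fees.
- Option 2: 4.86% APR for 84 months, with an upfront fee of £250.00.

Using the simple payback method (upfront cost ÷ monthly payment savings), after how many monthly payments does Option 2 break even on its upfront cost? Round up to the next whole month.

Option 1: at 6.11% the monthly rate is 0.0050917, so the payment is 22,000 × 0.0050917 / (1 − 1.0050917^−84) = £322.55.
Option 2: monthly rate = 4.86%/12 = 0.0040500; payment = 22,000 × 0.0040500 / (1 − (1+0.0040500)^−84) = £309.50.
Monthly savings = £322.55 − £309.50 = £13.05.
Break-even = £250.00 / £13.05 = 19.16 → 20 months.

20 months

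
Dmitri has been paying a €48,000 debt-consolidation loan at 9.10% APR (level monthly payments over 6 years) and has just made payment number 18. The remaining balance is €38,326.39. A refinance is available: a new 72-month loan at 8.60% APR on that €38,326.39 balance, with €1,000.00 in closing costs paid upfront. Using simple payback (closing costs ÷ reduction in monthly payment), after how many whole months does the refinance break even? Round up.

Current payment = 48,000 × 9.1%/12 / (1 − (1+0.0075833)^−72) = €867.61.
Refinanced payment = 38,326.39 × 0.0071667 / (1 − (1+0.0071667)^−72) = €683.27.
Monthly savings = €867.61 − €683.27 = €184.34.
Break-even = €1,000.00 / €184.34 = 5.42 → 6 months.

6 months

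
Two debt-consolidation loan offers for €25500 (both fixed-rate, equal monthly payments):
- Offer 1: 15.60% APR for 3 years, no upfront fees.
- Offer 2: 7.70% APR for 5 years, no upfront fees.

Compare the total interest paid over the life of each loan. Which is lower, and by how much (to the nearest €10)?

Offer 2 by €1,290

Offer 1: at 15.60% the monthly rate is 0.0130000, so the payment is 25,500 × 0.0130000 / (1 − 1.0130000^−36) = €891.48.
Total interest on Offer 1 = 36 × €891.48 − €25,500 = €6,593.28.
Offer 2: at 7.70% the monthly rate is 0.0064167, so the payment is 25,500 × 0.0064167 / (1 − 1.0064167^−60) = €513.39.
Total interest on Offer 2 = 60 × €513.39 − €25,500 = €5,303.40.
Offer 2 is lower by €1,289.88.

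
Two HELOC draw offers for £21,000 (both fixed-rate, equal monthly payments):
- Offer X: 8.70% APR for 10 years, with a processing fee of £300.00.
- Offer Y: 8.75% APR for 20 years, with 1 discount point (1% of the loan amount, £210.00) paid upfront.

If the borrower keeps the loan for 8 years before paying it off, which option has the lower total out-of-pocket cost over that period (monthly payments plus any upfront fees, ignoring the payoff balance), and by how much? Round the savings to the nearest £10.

Offer X: monthly rate = 8.7%/12 = 0.0072500; payment = 21,000 × 0.0072500 / (1 − (1+0.0072500)^−120) = £262.62.
Offer Y: at 8.75% the monthly rate is 0.0072917, so the payment is 21,000 × 0.0072917 / (1 − 1.0072917^−240) = £185.58.
Over 96 months: Offer X costs 96 × £262.62 + £300.00 = £25,511.52; Offer Y costs 96 × £185.58 + £210.00 = £18,025.68.
Offer Y is cheaper by £25,511.52 − £18,025.68 = £7,485.84.

Offer Y by £7,490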